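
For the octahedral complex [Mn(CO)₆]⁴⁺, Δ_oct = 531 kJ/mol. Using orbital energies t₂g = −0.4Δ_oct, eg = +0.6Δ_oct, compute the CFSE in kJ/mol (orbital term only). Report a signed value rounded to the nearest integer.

CO is neutral, so the +4 overall charge sits on Mn: oxidation state +4.
Mn sits in group 7; removing 4 electrons leaves Mn⁴⁺ with 7 − 4 = 3 d electrons.
Configuration: t₂g³ eg⁰.
The orbital stabilization is -1.2Δ_oct = -1.2 × 531 = -637 kJ/mol.

-637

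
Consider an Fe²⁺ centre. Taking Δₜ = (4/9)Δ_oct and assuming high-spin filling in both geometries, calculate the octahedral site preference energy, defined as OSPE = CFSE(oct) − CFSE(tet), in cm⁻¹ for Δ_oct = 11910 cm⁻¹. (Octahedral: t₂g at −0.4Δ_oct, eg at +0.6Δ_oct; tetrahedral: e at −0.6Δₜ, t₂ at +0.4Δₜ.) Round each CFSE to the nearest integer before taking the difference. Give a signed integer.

-1588

Group 8 minus oxidation state +2 gives a d⁶ configuration for Fe²⁺.
In an octahedral site d⁶ (HS) is t₂g⁴ eg², giving CFSE(oct) = -0.4Δ_oct = -4764 cm⁻¹.
Tetrahedral: e³ t₂³, CFSE = 3(−0.6) + 3(+0.4) = -0.6Δₜ = -0.6 × (4/9) × 11910 = -3176 cm⁻¹.
OSPE = CFSE(oct) − CFSE(tet) = -4764 − (-3176) = -1588 cm⁻¹.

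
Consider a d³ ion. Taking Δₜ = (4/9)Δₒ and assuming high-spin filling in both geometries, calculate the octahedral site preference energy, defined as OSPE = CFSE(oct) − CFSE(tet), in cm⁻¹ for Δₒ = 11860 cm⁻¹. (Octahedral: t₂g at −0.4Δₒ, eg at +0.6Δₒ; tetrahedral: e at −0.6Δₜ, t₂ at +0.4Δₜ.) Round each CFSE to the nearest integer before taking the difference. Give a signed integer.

-10015

In an octahedral site d³ (HS) is t₂g³ eg⁰, giving CFSE(oct) = -1.2Δₒ = -14232 cm⁻¹.
Tetrahedral: e² t₂¹, CFSE = 2(−0.6) + 1(+0.4) = -0.8Δₜ = -0.8 × (4/9) × 11860 = -4217 cm⁻¹.
OSPE = -14232 − (-4217) = -10015 cm⁻¹.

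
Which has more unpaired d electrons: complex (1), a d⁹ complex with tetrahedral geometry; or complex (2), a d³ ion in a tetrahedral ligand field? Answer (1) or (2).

(1): Tetrahedral fields are weak (Δₜ ≈ 4/9 Δₒ), so electrons fill high-spin; e⁴ t₂⁵ → 1 unpaired.
(2): Tetrahedral fields are weak (Δₜ ≈ 4/9 Δₒ), so electrons fill high-spin; e² t₂¹ → 3 unpaired.
So (2) has more unpaired electrons.

(2)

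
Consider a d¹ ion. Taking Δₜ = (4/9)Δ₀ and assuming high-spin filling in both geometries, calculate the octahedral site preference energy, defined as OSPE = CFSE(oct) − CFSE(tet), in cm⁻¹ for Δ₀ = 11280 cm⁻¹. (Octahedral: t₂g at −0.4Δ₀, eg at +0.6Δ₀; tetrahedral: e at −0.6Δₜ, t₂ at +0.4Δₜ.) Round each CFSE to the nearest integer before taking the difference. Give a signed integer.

In an octahedral site d¹ (HS) is t₂g¹ eg⁰, giving CFSE(oct) = -0.4Δ₀ = -4512 cm⁻¹.
In a tetrahedral site the filling is e¹ t₂⁰: CFSE(tet) = -0.6Δₜ = -0.6 × (4/9)(11280) = -3008 cm⁻¹.
OSPE = -4512 − (-3008) = -1504 cm⁻¹.

-1504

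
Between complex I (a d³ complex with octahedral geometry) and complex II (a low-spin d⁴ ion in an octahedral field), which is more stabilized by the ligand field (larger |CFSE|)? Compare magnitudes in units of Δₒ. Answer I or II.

I: t2g^3 e_g^0, CFSE = -1.2Δₒ.
II: t₂g⁴ eg⁰, CFSE = -1.6Δₒ.
So II has the larger |CFSE|.

II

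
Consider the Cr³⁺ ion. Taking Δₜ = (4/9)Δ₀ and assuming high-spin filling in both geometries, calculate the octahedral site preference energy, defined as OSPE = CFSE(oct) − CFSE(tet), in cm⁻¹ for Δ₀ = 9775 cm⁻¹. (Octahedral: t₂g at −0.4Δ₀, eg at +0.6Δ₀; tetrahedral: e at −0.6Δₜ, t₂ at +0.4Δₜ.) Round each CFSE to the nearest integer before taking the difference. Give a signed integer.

Cr³⁺: group 6, so d-count = 6 − 3 = 3.
In an octahedral site d³ (HS) is t2g^3 e_g^0, giving CFSE(oct) = -1.2Δ₀ = -11730 cm⁻¹.
Tetrahedral e^2 t2^1 gives -0.8Δₜ = -0.8 × (4/9) × 9775 = -3476 cm⁻¹.
Subtracting, OSPE = -11730 − (-3476) = -8254 cm⁻¹.

-8254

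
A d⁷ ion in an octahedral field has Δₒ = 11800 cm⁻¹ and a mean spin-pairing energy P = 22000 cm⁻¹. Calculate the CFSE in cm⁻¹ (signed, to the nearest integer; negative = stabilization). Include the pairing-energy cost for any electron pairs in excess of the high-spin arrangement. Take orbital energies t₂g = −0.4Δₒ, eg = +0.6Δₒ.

-9440

Since Δₒ = 11800 cm⁻¹ < P = 22000 cm⁻¹, the complex adopts the high-spin configuration.
Filling d⁷ accordingly: t₂g⁵ eg².
Orbital CFSE = -0.8Δₒ = -0.8 × 11800 = -9440 cm⁻¹.
High-spin has no excess pairs, so no pairing correction applies.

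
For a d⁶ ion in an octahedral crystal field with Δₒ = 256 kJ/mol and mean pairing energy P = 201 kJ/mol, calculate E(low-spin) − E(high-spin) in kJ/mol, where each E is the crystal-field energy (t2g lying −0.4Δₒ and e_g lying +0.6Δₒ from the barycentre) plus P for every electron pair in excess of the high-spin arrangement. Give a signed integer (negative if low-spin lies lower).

In the high-spin limit (t2g^4 e_g^2) the orbital term is -0.4Δₒ = -102 kJ/mol, with no excess pairing.
Low-spin: t2g^6 e_g^0, orbital CFSE = -2.4Δₒ = -614 kJ/mol; plus 2 excess pairs × P = +402 kJ/mol; total -212 kJ/mol.
Thus E(LS) − E(HS) = -110 kJ/mol.

-110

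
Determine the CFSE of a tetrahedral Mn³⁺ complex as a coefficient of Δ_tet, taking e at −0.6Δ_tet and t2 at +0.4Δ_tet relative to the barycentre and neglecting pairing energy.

Group 7 minus oxidation state +3 gives a d⁴ configuration for Mn³⁺.
Tetrahedral fields are weak (Δₜ ≈ 4/9 Δₒ), so electrons fill high-spin.
Configuration: e^2 t2^2.
CFSE = 2(-0.6Δ_tet) + 2(0.4Δ_tet) = -1.2Δ_tet + 0.8Δ_tet = -0.4Δ_tet.

-0.4 Δ_tet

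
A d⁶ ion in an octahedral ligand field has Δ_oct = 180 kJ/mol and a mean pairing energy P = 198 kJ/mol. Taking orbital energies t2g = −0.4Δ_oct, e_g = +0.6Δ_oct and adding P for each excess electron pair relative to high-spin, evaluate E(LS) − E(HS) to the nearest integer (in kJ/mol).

In the high-spin limit (t2g^4 e_g^2) the orbital term is -0.4Δ_oct = -72 kJ/mol, with no excess pairing.
Low-spin: t2g^6 e_g^0, orbital CFSE = -2.4Δ_oct = -432 kJ/mol; plus 2 excess pairs × P = +396 kJ/mol; total -36 kJ/mol.
Thus E(LS) − E(HS) = 36 kJ/mol.

36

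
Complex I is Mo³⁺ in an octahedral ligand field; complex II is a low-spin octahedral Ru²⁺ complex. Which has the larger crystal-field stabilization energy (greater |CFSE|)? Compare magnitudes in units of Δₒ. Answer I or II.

II

I: Mo is in group 6, so Mo³⁺ is d³ (6 − 3 = 3); t₂g³ eg⁰, CFSE = -1.2Δₒ.
II: Ru²⁺: group 8, so d-count = 8 − 2 = 6; t2g^6 e_g^0, CFSE = -2.4Δₒ.
So II has the larger |CFSE|.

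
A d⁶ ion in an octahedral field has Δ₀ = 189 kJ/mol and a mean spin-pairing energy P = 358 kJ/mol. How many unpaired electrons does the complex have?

With Δ₀ < P the complex is high-spin.
Filling d⁶ accordingly: t₂g⁴ eg².
Unpaired electrons: 4.

4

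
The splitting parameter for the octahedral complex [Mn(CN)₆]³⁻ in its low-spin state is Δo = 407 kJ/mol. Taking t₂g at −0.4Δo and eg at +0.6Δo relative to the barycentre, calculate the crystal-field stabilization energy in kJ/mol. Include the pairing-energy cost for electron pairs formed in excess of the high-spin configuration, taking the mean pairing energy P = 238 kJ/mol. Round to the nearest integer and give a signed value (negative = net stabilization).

Each CN⁻ contributes -1; 6 × (-1) = -6. With overall charge -3, Mn is in the +3 oxidation state.
Mn³⁺: group 7, so d-count = 7 − 3 = 4.
Configuration: t₂g⁴ eg⁰.
The orbital stabilization is -1.6Δo = -1.6 × 407 = -651 kJ/mol.
High-spin d⁴ would be t₂g³ eg¹ with 0 pairs; low-spin has 1, so 1 excess pair costs +1P = +238 kJ/mol.
Overall CFSE = -651 + 238 = -413 kJ/mol.

-413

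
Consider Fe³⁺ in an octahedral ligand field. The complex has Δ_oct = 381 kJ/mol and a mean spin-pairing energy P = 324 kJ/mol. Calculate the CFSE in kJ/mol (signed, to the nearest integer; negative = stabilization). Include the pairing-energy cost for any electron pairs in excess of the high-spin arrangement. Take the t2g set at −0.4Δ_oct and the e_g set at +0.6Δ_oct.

Fe is in group 8, so Fe³⁺ is d⁵ (8 − 3 = 5).
Δ_oct > P, so pairing is preferred: the ground state is low-spin.
Configuration: t2g^5 e_g^0.
Orbital CFSE = -2.0Δ_oct = -2.0 × 381 = -762 kJ/mol.
Excess pairs vs high-spin: 2 − 0 = 2; pairing cost = +648 kJ/mol.
Net CFSE = -762 + 648 = -114 kJ/mol.

-114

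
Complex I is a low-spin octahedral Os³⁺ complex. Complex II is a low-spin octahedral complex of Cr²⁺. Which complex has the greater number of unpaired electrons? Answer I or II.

II

I: Os is in group 8, so Os³⁺ is d⁵ (8 − 3 = 5); t₂g⁵ eg⁰ → 1 unpaired.
II: Cr is in group 6, so Cr²⁺ is d⁴ (6 − 2 = 4); t₂g⁴ eg⁰ → 2 unpaired.
So II has more unpaired electrons.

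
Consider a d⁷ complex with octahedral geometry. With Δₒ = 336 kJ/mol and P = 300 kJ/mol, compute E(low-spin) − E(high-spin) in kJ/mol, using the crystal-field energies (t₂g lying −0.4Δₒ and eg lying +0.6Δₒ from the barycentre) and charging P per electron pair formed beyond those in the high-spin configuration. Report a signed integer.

High-spin d⁷ fills as t₂g⁵ eg² with CFSE 5(−0.4) + 2(+0.6) = -0.8Δₒ = -269 kJ/mol.
Low-spin: t₂g⁶ eg¹, orbital CFSE = -1.8Δₒ = -605 kJ/mol; plus 1 excess pair × P = +300 kJ/mol; total -305 kJ/mol.
The difference is -305 − (-269) = -36 kJ/mol, so low-spin lies lower.

-36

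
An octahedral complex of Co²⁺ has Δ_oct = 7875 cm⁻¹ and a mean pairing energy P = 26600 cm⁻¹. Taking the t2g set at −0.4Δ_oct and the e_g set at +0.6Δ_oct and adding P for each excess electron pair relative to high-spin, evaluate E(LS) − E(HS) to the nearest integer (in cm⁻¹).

18725

Co sits in group 9; removing 2 electrons leaves Co²⁺ with 9 − 2 = 7 d electrons.
High-spin: t2g^5 e_g^2, CFSE = -0.8Δ_oct = -6300 cm⁻¹.
Low-spin: t2g^6 e_g^1, orbital CFSE = -1.8Δ_oct = -14175 cm⁻¹; plus 1 excess pair × P = +26600 cm⁻¹; total 12425 cm⁻¹.
The difference is 12425 − (-6300) = 18725 cm⁻¹, so high-spin lies lower.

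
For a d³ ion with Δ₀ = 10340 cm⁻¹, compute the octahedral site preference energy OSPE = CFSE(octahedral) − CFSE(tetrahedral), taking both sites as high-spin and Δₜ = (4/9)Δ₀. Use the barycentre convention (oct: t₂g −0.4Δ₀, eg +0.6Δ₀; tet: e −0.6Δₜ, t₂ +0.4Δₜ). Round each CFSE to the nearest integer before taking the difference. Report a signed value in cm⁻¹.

-8732

Octahedral high-spin t₂g³ eg⁰: CFSE = -1.2 × 10340 = -12408 cm⁻¹.
Tetrahedral e² t₂¹ gives -0.8Δₜ = -0.8 × (4/9) × 10340 = -3676 cm⁻¹.
OSPE = CFSE(oct) − CFSE(tet) = -12408 − (-3676) = -8732 cm⁻¹.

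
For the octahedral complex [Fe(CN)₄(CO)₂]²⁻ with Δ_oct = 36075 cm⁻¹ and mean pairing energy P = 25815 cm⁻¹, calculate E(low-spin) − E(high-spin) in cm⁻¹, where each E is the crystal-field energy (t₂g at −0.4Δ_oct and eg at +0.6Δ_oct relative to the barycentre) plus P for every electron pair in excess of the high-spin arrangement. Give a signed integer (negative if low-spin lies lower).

-20520

Ligand charges: 4×(-1) from CN⁻ and 2×(+0) from CO sum to -4; with overall charge -2, Fe is +2.
Group 8 minus oxidation state +2 gives a d⁶ configuration for Fe²⁺.
High-spin d⁶ fills as t₂g⁴ eg² with CFSE 4(−0.4) + 2(+0.6) = -0.4Δ_oct = -14430 cm⁻¹.
Low-spin t₂g⁶ eg⁰ gives -2.4Δ_oct = -86580 cm⁻¹, but forming 2 extra pairs costs 2P = 51630 cm⁻¹, so E(LS) = -86580 + 51630 = -34950 cm⁻¹.
Thus E(LS) − E(HS) = -20520 cm⁻¹.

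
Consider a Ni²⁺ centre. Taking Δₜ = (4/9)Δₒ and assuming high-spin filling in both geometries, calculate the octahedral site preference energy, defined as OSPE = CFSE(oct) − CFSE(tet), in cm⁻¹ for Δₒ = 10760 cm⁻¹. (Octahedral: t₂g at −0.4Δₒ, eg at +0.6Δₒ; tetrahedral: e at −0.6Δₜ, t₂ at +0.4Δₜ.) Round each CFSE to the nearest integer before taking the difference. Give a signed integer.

Ni sits in group 10; removing 2 electrons leaves Ni²⁺ with 10 − 2 = 8 d electrons.
Octahedral high-spin t₂g⁶ eg²: CFSE = -1.2 × 10760 = -12912 cm⁻¹.
Tetrahedral: e⁴ t₂⁴, CFSE = 4(−0.6) + 4(+0.4) = -0.8Δₜ = -0.8 × (4/9) × 10760 = -3826 cm⁻¹.
OSPE = -12912 − (-3826) = -9086 cm⁻¹.

-9086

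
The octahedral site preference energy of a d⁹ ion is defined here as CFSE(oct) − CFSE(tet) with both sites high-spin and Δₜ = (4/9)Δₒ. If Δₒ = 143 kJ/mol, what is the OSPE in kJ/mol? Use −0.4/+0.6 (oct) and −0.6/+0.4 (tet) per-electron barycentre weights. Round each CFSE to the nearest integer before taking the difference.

-61

Octahedral high-spin t2g^6 e_g^3: CFSE = -0.6 × 143 = -86 kJ/mol.
Tetrahedral e^4 t2^5 gives -0.4Δₜ = -0.4 × (4/9) × 143 = -25 kJ/mol.
Subtracting, OSPE = -86 − (-25) = -61 kJ/mol.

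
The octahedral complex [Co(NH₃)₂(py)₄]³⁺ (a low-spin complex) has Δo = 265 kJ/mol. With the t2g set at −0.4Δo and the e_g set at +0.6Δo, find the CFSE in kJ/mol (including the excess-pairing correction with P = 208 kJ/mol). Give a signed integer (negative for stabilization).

-220

Ligand charges: 2×(+0) from NH₃ and 4×(+0) from py sum to +0; with overall charge +3, Co is +3.
Co sits in group 9; removing 3 electrons leaves Co³⁺ with 9 − 3 = 6 d electrons.
Electron filling gives t2g^6 e_g^0.
The orbital stabilization is -2.4Δo = -2.4 × 265 = -636 kJ/mol.
High-spin d⁶ would be t2g^4 e_g^2 with 1 pair; low-spin has 3, so 2 excess pairs cost +2P = +416 kJ/mol.
Combining: -636 + 416 = -220 kJ/mol.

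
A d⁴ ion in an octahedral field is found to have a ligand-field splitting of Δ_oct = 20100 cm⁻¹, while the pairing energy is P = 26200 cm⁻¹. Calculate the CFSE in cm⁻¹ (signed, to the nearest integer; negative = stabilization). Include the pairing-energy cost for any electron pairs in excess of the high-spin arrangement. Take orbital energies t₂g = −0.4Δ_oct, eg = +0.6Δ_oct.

-12060

Since Δ_oct = 20100 cm⁻¹ < P = 26200 cm⁻¹, the complex adopts the high-spin configuration.
Configuration: t₂g³ eg¹.
Orbital CFSE = -0.6Δ_oct = -0.6 × 20100 = -12060 cm⁻¹.
High-spin has no excess pairs, so no pairing correction applies.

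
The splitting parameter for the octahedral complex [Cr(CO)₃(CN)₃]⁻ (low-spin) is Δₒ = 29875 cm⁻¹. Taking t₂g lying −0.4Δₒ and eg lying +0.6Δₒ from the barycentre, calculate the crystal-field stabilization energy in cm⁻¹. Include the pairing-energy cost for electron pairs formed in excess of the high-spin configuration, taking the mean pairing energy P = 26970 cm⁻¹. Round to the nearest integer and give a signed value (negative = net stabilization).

-20830

Ligand charges: 3×(+0) from CO and 3×(-1) from CN⁻ sum to -3; with overall charge -1, Cr is +2.
Group 6 minus oxidation state +2 gives a d⁴ configuration for Cr²⁺.
The d⁴ electrons fill as t₂g⁴ eg⁰.
CFSE(orbital) = 4×(-0.4Δₒ) + 0×(0.6Δₒ) = -1.6Δₒ; with Δₒ = 29875 cm⁻¹ that is -47800 cm⁻¹.
High-spin d⁴ would be t₂g³ eg¹ with 0 pairs; low-spin has 1, so 1 excess pair costs +1P = +26970 cm⁻¹.
Net CFSE = -47800 + 26970 = -20830 cm⁻¹.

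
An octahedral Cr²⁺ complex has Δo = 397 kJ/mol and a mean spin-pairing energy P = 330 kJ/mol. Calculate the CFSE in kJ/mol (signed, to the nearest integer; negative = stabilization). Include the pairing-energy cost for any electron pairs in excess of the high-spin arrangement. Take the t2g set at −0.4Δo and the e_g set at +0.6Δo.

Cr is in group 6, so Cr²⁺ is d⁴ (6 − 2 = 4).
With Δo > P the complex is low-spin.
Configuration: t2g^4 e_g^0.
Orbital CFSE = -1.6Δo = -1.6 × 397 = -635 kJ/mol.
Excess pairs vs high-spin: 1 − 0 = 1; pairing cost = +330 kJ/mol.
Net CFSE = -635 + 330 = -305 kJ/mol.

-305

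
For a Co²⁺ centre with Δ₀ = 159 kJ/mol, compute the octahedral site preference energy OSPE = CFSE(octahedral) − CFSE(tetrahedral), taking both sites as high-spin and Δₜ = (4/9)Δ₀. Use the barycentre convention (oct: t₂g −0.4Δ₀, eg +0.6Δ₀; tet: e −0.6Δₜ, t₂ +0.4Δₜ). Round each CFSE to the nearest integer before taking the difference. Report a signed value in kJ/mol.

-42

Co is in group 9, so Co²⁺ is d⁷ (9 − 2 = 7).
In an octahedral site d⁷ (HS) is t2g^5 e_g^2, giving CFSE(oct) = -0.8Δ₀ = -127 kJ/mol.
Tetrahedral: e^4 t2^3, CFSE = 4(−0.6) + 3(+0.4) = -1.2Δₜ = -1.2 × (4/9) × 159 = -85 kJ/mol.
OSPE = -127 − (-85) = -42 kJ/mol.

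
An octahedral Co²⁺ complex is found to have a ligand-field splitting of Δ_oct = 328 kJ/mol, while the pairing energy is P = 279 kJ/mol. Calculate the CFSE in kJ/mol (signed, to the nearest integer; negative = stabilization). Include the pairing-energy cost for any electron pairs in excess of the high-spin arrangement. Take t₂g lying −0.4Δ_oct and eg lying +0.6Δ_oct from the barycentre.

Co sits in group 9; removing 2 electrons leaves Co²⁺ with 9 − 2 = 7 d electrons.
Δ_oct > P, so pairing is preferred: the ground state is low-spin.
Configuration: t₂g⁶ eg¹.
Orbital CFSE = -1.8Δ_oct = -1.8 × 328 = -590 kJ/mol.
Excess pairs vs high-spin: 3 − 2 = 1; pairing cost = +279 kJ/mol.
Net CFSE = -590 + 279 = -311 kJ/mol.

-311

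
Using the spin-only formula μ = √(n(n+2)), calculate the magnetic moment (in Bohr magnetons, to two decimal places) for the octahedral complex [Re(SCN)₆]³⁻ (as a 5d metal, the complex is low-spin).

2.83 Bohr magnetons

Each SCN⁻ contributes -1; 6 × (-1) = -6. With overall charge -3, Re is in the +3 oxidation state.
Re is in group 7, so Re³⁺ is d⁴ (7 − 3 = 4).
Configuration: t₂g⁴ eg⁰ → 2 unpaired electrons.
μ(spin-only) = √[2(2+2)] = √8 ≈ 2.83 Bohr magnetons.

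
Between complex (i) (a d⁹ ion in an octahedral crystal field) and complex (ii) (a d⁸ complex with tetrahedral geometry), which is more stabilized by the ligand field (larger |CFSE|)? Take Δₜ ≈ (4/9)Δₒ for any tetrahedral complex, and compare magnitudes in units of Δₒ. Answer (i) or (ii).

(i)

(i): t₂g⁶ eg³, CFSE = -0.6Δₒ.
(ii): Tetrahedral splitting is small, so the complex is high-spin; e^4 t2^4, CFSE = -0.8Δₜ ≈ -0.36Δₒ.
So (i) has the larger |CFSE|.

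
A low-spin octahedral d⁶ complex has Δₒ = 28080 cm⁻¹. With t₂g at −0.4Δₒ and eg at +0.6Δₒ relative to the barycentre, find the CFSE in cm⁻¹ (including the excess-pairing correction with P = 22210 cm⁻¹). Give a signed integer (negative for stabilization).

Configuration: t₂g⁶ eg⁰.
The orbital stabilization is -2.4Δₒ = -2.4 × 28080 = -67392 cm⁻¹.
Relative to high-spin t₂g⁴ eg² (1 paired), the low-spin configuration has 2 additional pairs, contributing +2 × 22210 = +44420 cm⁻¹.
Overall CFSE = -67392 + 44420 = -22972 cm⁻¹.

-22972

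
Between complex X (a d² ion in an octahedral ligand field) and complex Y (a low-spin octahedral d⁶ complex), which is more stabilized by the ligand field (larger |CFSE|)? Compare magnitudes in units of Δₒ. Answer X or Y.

Y

X: For octahedral d² the high- and low-spin configurations coincide; t2g^2 e_g^0, CFSE = -0.8Δₒ.
Y: t₂g⁶ eg⁰, CFSE = -2.4Δₒ.
So Y has the larger |CFSE|.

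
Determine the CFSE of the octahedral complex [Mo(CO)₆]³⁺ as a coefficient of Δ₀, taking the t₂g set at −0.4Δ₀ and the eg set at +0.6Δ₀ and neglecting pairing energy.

-1.2 Δ₀

CO is neutral, so the +3 overall charge sits on Mo: oxidation state +3.
Mo sits in group 6; removing 3 electrons leaves Mo³⁺ with 6 − 3 = 3 d electrons.
Configuration: t₂g³ eg⁰.
CFSE = 3(-0.4Δ₀) + 0(0.6Δ₀) = -1.2Δ₀ + 0.0Δ₀ = -1.2Δ₀.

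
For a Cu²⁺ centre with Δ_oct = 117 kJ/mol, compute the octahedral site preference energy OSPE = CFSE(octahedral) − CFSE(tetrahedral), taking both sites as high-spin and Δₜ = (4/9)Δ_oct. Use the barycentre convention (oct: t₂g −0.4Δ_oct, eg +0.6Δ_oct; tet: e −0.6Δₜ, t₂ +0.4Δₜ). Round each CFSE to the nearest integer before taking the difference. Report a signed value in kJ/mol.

Cu is in group 11, so Cu²⁺ is d⁹ (11 − 2 = 9).
In an octahedral site d⁹ (HS) is t₂g⁶ eg³, giving CFSE(oct) = -0.6Δ_oct = -70 kJ/mol.
In a tetrahedral site the filling is e⁴ t₂⁵: CFSE(tet) = -0.4Δₜ = -0.4 × (4/9)(117) = -21 kJ/mol.
Subtracting, OSPE = -70 − (-21) = -49 kJ/mol.

-49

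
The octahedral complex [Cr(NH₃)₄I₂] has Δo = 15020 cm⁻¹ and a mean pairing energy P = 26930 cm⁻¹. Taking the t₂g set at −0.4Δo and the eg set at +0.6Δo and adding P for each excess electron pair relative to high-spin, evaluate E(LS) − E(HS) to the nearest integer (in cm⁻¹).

Ligand charges: 4×(+0) from NH₃ and 2×(-1) from I⁻ sum to -2; with overall charge +0, Cr is +2.
Cr is in group 6, so Cr²⁺ is d⁴ (6 − 2 = 4).
High-spin d⁴ fills as t₂g³ eg¹ with CFSE 3(−0.4) + 1(+0.6) = -0.6Δo = -9012 cm⁻¹.
Low-spin: t₂g⁴ eg⁰, orbital CFSE = -1.6Δo = -24032 cm⁻¹; plus 1 excess pair × P = +26930 cm⁻¹; total 2898 cm⁻¹.
Thus E(LS) − E(HS) = 11910 cm⁻¹.

11910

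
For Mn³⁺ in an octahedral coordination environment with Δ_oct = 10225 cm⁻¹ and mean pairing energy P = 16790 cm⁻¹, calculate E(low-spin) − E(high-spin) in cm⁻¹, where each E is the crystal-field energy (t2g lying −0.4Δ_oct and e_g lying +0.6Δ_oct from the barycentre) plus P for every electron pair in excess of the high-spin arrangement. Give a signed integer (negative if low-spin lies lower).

Mn is in group 7, so Mn³⁺ is d⁴ (7 − 3 = 4).
In the high-spin limit (t2g^3 e_g^1) the orbital term is -0.6Δ_oct = -6135 cm⁻¹, with no excess pairing.
Low-spin: t2g^4 e_g^0, orbital CFSE = -1.6Δ_oct = -16360 cm⁻¹; plus 1 excess pair × P = +16790 cm⁻¹; total 430 cm⁻¹.
The difference is 430 − (-6135) = 6565 cm⁻¹, so high-spin lies lower.

6565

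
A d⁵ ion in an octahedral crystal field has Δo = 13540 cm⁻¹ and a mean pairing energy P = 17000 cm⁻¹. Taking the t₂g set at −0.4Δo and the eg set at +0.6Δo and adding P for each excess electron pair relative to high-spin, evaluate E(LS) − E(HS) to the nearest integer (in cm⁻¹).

High-spin d⁵ fills as t₂g³ eg² with CFSE 3(−0.4) + 2(+0.6) = 0.0Δo = 0 cm⁻¹.
Low-spin: t₂g⁵ eg⁰, orbital CFSE = -2.0Δo = -27080 cm⁻¹; plus 2 excess pairs × P = +34000 cm⁻¹; total 6920 cm⁻¹.
E(LS) − E(HS) = 6920 − (0) = 6920 cm⁻¹.

6920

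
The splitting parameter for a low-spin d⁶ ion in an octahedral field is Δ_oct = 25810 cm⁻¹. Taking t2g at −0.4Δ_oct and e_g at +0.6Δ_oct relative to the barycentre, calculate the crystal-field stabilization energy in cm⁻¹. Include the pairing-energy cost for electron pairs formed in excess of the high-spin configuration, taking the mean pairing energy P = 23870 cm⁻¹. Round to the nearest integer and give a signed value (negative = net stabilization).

The d⁶ electrons fill as t2g^6 e_g^0.
CFSE(orbital) = 6×(-0.4Δ_oct) + 0×(0.6Δ_oct) = -2.4Δ_oct; with Δ_oct = 25810 cm⁻¹ that is -61944 cm⁻¹.
Relative to high-spin t2g^4 e_g^2 (1 paired), the low-spin configuration has 2 additional pairs, contributing +2 × 23870 = +47740 cm⁻¹.
Combining: -61944 + 47740 = -14204 cm⁻¹.

-14204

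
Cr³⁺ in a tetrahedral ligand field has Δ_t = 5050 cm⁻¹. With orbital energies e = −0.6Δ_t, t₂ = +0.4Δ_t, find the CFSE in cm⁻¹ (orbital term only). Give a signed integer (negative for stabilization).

Cr sits in group 6; removing 3 electrons leaves Cr³⁺ with 6 − 3 = 3 d electrons.
Tetrahedral splitting is small, so the complex is high-spin.
The d³ electrons fill as e² t₂¹.
Orbital CFSE = 2(-0.6) + 1(0.4) = -0.8Δ_t = -0.8 × 5050 = -4040 cm⁻¹.

-4040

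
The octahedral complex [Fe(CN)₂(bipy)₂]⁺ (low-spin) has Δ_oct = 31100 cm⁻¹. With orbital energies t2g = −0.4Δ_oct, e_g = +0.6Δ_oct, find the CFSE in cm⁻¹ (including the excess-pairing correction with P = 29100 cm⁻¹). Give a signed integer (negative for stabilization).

-4000

Ligand charges: 2×(-1) from CN⁻ and 2×(+0) from bipy sum to -2; with overall charge +1, Fe is +3.
Group 8 minus oxidation state +3 gives a d⁵ configuration for Fe³⁺.
Electron filling gives t2g^5 e_g^0.
CFSE(orbital) = 5×(-0.4Δ_oct) + 0×(0.6Δ_oct) = -2.0Δ_oct; with Δ_oct = 31100 cm⁻¹ that is -62200 cm⁻¹.
Pairing penalty: 2 pairs vs 0 in the high-spin reference → 2 extra × P = 58200 cm⁻¹.
Overall CFSE = -62200 + 58200 = -4000 cm⁻¹.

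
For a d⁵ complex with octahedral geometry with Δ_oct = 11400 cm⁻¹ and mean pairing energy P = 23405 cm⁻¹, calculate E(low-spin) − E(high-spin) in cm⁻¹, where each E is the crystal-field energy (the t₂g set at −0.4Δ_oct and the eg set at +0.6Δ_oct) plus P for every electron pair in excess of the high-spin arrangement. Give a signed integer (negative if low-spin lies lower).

24010

In the high-spin limit (t₂g³ eg²) the orbital term is 0.0Δ_oct = 0 cm⁻¹, with no excess pairing.
Low-spin: t₂g⁵ eg⁰, orbital CFSE = -2.0Δ_oct = -22800 cm⁻¹; plus 2 excess pairs × P = +46810 cm⁻¹; total 24010 cm⁻¹.
E(LS) − E(HS) = 24010 − (0) = 24010 cm⁻¹.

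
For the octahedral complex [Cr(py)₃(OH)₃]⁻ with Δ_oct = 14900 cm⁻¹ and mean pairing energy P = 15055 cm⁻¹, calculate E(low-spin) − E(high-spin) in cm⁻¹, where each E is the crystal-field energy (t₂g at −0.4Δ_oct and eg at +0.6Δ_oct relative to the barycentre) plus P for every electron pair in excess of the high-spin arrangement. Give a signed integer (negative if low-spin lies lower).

155

Ligand charges: 3×(+0) from py and 3×(-1) from OH⁻ sum to -3; with overall charge -1, Cr is +2.
Cr is in group 6, so Cr²⁺ is d⁴ (6 − 2 = 4).
High-spin d⁴ fills as t₂g³ eg¹ with CFSE 3(−0.4) + 1(+0.6) = -0.6Δ_oct = -8940 cm⁻¹.
For low-spin the configuration is t₂g⁴ eg⁰: orbital energy -1.6 × 14900 = -23840 cm⁻¹, and 1 additional pair relative to high-spin adds 15055 cm⁻¹, giving -8785 cm⁻¹.
The difference is -8785 − (-8940) = 155 cm⁻¹, so high-spin lies lower.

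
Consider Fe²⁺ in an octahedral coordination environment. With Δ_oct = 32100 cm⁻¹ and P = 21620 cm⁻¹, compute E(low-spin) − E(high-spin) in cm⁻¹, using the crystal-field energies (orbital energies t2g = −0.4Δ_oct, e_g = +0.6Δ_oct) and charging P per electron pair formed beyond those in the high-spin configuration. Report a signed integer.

-20960

Fe is in group 8, so Fe²⁺ is d⁶ (8 − 2 = 6).
High-spin: t2g^4 e_g^2, CFSE = -0.4Δ_oct = -12840 cm⁻¹.
Low-spin t2g^6 e_g^0 gives -2.4Δ_oct = -77040 cm⁻¹, but forming 2 extra pairs costs 2P = 43240 cm⁻¹, so E(LS) = -77040 + 43240 = -33800 cm⁻¹.
Thus E(LS) − E(HS) = -20960 cm⁻¹.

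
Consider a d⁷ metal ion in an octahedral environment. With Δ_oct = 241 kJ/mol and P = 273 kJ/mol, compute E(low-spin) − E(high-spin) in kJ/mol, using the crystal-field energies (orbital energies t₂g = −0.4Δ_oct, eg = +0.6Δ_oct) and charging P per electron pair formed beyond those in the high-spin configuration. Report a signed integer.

32

In the high-spin limit (t₂g⁵ eg²) the orbital term is -0.8Δ_oct = -193 kJ/mol, with no excess pairing.
Low-spin: t₂g⁶ eg¹, orbital CFSE = -1.8Δ_oct = -434 kJ/mol; plus 1 excess pair × P = +273 kJ/mol; total -161 kJ/mol.
The difference is -161 − (-193) = 32 kJ/mol, so high-spin lies lower.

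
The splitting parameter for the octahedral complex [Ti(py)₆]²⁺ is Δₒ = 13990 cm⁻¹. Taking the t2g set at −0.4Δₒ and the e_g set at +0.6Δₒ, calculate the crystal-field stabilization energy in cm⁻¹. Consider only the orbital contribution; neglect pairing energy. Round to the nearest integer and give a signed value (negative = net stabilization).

-11192

py is neutral, so the +2 overall charge sits on Ti: oxidation state +2.
Ti sits in group 4; removing 2 electrons leaves Ti²⁺ with 4 − 2 = 2 d electrons.
Electron filling gives t2g^2 e_g^0.
The orbital stabilization is -0.8Δₒ = -0.8 × 13990 = -11192 cm⁻¹.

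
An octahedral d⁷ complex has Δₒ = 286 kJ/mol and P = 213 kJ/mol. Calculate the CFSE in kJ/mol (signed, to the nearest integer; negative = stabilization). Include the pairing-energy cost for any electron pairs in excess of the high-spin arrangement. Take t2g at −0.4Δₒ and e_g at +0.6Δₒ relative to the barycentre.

-302

With Δₒ > P the complex is low-spin.
Configuration: t2g^6 e_g^1.
Orbital CFSE = -1.8Δₒ = -1.8 × 286 = -515 kJ/mol.
Excess pairs vs high-spin: 3 − 2 = 1; pairing cost = +213 kJ/mol.
Net CFSE = -515 + 213 = -302 kJ/mol.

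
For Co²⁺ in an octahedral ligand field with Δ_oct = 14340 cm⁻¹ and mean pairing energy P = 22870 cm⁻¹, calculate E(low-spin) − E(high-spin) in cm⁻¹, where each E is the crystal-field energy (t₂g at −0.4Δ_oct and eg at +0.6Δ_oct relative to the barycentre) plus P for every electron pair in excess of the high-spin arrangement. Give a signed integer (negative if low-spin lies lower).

8530

Co²⁺: group 9, so d-count = 9 − 2 = 7.
High-spin d⁷ fills as t₂g⁵ eg² with CFSE 5(−0.4) + 2(+0.6) = -0.8Δ_oct = -11472 cm⁻¹.
For low-spin the configuration is t₂g⁶ eg¹: orbital energy -1.8 × 14340 = -25812 cm⁻¹, and 1 additional pair relative to high-spin adds 22870 cm⁻¹, giving -2942 cm⁻¹.
E(LS) − E(HS) = -2942 − (-11472) = 8530 cm⁻¹.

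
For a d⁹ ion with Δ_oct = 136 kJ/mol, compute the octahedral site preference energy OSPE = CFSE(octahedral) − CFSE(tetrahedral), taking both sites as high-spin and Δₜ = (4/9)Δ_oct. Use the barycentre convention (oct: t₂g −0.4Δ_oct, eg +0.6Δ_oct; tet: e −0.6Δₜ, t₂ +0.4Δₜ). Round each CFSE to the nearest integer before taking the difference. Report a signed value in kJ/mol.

Octahedral high-spin t₂g⁶ eg³: CFSE = -0.6 × 136 = -82 kJ/mol.
Tetrahedral e⁴ t₂⁵ gives -0.4Δₜ = -0.4 × (4/9) × 136 = -24 kJ/mol.
OSPE = CFSE(oct) − CFSE(tet) = -82 − (-24) = -58 kJ/mol.

-58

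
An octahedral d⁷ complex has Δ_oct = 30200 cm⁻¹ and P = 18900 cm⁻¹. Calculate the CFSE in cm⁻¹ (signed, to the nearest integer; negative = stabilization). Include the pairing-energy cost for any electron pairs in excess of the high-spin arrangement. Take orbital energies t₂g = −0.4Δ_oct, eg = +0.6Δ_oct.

Δ_oct > P, so pairing is preferred: the ground state is low-spin.
Configuration: t₂g⁶ eg¹.
Orbital CFSE = -1.8Δ_oct = -1.8 × 30200 = -54360 cm⁻¹.
Excess pairs vs high-spin: 3 − 2 = 1; pairing cost = +18900 cm⁻¹.
Net CFSE = -54360 + 18900 = -35460 cm⁻¹.

-35460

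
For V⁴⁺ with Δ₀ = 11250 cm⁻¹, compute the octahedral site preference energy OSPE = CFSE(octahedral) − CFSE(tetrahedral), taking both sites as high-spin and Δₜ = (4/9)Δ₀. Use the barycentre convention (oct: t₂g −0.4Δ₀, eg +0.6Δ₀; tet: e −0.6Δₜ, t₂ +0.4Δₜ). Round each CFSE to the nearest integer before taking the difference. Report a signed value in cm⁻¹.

-1500

V⁴⁺: group 5, so d-count = 5 − 4 = 1.
Octahedral (high-spin): t₂g¹ eg⁰, CFSE = 1(−0.4) + 0(+0.6) = -0.4Δ₀ = -0.4 × 11250 = -4500 cm⁻¹.
Tetrahedral e¹ t₂⁰ gives -0.6Δₜ = -0.6 × (4/9) × 11250 = -3000 cm⁻¹.
OSPE = CFSE(oct) − CFSE(tet) = -4500 − (-3000) = -1500 cm⁻¹.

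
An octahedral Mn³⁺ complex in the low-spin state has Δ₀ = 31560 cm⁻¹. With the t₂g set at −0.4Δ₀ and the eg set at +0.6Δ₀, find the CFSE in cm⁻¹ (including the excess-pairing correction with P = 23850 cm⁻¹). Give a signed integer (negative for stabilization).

Mn sits in group 7; removing 3 electrons leaves Mn³⁺ with 7 − 3 = 4 d electrons.
The d⁴ electrons fill as t₂g⁴ eg⁰.
Orbital CFSE = 4(-0.4) + 0(0.6) = -1.6Δ₀ = -1.6 × 31560 = -50496 cm⁻¹.
Pairing penalty: 1 pair vs 0 in the high-spin reference → 1 extra × P = 23850 cm⁻¹.
Combining: -50496 + 23850 = -26646 cm⁻¹.

-26646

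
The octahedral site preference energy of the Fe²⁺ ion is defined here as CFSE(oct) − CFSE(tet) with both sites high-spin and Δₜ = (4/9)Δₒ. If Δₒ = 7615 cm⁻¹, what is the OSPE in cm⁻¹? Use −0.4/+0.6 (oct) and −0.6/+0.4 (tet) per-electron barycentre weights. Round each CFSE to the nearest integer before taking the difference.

-1015

Fe is in group 8, so Fe²⁺ is d⁶ (8 − 2 = 6).
Octahedral high-spin t2g^4 e_g^2: CFSE = -0.4 × 7615 = -3046 cm⁻¹.
In a tetrahedral site the filling is e^3 t2^3: CFSE(tet) = -0.6Δₜ = -0.6 × (4/9)(7615) = -2031 cm⁻¹.
OSPE = -3046 − (-2031) = -1015 cm⁻¹.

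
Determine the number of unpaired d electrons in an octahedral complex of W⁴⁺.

2

W is in group 6, so W⁴⁺ is d² (6 − 4 = 2).
Configuration: t₂g² eg⁰, giving 2 unpaired electrons.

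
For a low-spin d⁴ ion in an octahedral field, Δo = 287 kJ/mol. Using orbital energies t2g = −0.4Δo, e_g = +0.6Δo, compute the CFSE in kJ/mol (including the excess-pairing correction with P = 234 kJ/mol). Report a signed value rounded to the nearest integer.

The d⁴ electrons fill as t2g^4 e_g^0.
The orbital stabilization is -1.6Δo = -1.6 × 287 = -459 kJ/mol.
Pairing penalty: 1 pair vs 0 in the high-spin reference → 1 extra × P = 234 kJ/mol.
Net CFSE = -459 + 234 = -225 kJ/mol.

-225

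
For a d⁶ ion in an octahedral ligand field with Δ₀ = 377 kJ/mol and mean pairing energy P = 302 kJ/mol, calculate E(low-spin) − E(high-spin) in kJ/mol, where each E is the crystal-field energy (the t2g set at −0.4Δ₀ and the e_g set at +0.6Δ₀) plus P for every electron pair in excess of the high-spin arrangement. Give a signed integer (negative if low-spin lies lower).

-150

High-spin d⁶ fills as t2g^4 e_g^2 with CFSE 4(−0.4) + 2(+0.6) = -0.4Δ₀ = -151 kJ/mol.
Low-spin: t2g^6 e_g^0, orbital CFSE = -2.4Δ₀ = -905 kJ/mol; plus 2 excess pairs × P = +604 kJ/mol; total -301 kJ/mol.
Thus E(LS) − E(HS) = -150 kJ/mol.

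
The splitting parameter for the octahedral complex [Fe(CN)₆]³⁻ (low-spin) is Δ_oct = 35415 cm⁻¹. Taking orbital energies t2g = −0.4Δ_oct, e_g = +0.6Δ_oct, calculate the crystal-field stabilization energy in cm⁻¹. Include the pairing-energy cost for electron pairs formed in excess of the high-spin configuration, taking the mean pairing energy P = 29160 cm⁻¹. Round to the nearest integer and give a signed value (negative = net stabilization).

Each CN⁻ contributes -1; 6 × (-1) = -6. With overall charge -3, Fe is in the +3 oxidation state.
Fe³⁺: group 8, so d-count = 8 − 3 = 5.
The d⁵ electrons fill as t2g^5 e_g^0.
The orbital stabilization is -2.0Δ_oct = -2.0 × 35415 = -70830 cm⁻¹.
Pairing penalty: 2 pairs vs 0 in the high-spin reference → 2 extra × P = 58320 cm⁻¹.
Overall CFSE = -70830 + 58320 = -12510 cm⁻¹.

-12510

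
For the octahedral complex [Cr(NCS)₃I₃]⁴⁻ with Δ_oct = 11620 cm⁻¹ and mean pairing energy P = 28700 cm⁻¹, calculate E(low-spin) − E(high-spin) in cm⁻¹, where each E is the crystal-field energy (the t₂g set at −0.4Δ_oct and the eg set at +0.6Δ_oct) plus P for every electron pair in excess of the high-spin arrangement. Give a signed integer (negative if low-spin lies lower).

17080

Ligand charges: 3×(-1) from NCS⁻ and 3×(-1) from I⁻ sum to -6; with overall charge -4, Cr is +2.
Cr sits in group 6; removing 2 electrons leaves Cr²⁺ with 6 − 2 = 4 d electrons.
In the high-spin limit (t₂g³ eg¹) the orbital term is -0.6Δ_oct = -6972 cm⁻¹, with no excess pairing.
Low-spin t₂g⁴ eg⁰ gives -1.6Δ_oct = -18592 cm⁻¹, but forming 1 extra pair costs 1P = 28700 cm⁻¹, so E(LS) = -18592 + 28700 = 10108 cm⁻¹.
The difference is 10108 − (-6972) = 17080 cm⁻¹, so high-spin lies lower.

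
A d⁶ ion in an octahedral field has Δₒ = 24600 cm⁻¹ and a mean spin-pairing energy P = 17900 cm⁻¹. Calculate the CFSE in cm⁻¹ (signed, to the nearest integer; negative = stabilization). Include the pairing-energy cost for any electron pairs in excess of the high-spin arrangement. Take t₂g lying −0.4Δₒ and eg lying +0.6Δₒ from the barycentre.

-23240

Here Δₒ > P (24600 > 17900), so the low-spin state is favoured.
Filling d⁶ accordingly: t₂g⁶ eg⁰.
Orbital CFSE = -2.4Δₒ = -2.4 × 24600 = -59040 cm⁻¹.
Excess pairs vs high-spin: 3 − 1 = 2; pairing cost = +35800 cm⁻¹.
Net CFSE = -59040 + 35800 = -23240 cm⁻¹.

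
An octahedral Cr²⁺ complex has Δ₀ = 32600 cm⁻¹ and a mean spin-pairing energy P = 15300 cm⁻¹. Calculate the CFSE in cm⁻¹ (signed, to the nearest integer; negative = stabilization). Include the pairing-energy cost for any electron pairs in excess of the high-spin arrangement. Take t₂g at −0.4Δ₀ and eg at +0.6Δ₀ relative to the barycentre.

-36860

Cr is in group 6, so Cr²⁺ is d⁴ (6 − 2 = 4).
Since Δ₀ = 32600 cm⁻¹ > P = 15300 cm⁻¹, the complex adopts the low-spin configuration.
Configuration: t₂g⁴ eg⁰.
Orbital CFSE = -1.6Δ₀ = -1.6 × 32600 = -52160 cm⁻¹.
Excess pairs vs high-spin: 1 − 0 = 1; pairing cost = +15300 cm⁻¹.
Net CFSE = -52160 + 15300 = -36860 cm⁻¹.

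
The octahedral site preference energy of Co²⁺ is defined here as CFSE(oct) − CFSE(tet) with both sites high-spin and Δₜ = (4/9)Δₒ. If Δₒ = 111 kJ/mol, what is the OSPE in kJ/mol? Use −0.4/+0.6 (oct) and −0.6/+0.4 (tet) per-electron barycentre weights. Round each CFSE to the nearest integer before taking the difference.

-30

Co²⁺: group 9, so d-count = 9 − 2 = 7.
In an octahedral site d⁷ (HS) is t2g^5 e_g^2, giving CFSE(oct) = -0.8Δₒ = -89 kJ/mol.
Tetrahedral e^4 t2^3 gives -1.2Δₜ = -1.2 × (4/9) × 111 = -59 kJ/mol.
OSPE = CFSE(oct) − CFSE(tet) = -89 − (-59) = -30 kJ/mol.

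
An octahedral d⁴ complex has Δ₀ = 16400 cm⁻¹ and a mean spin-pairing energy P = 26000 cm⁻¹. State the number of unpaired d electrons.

4

With Δ₀ < P the complex is high-spin.
Filling d⁴ accordingly: t2g^3 e_g^1.
Unpaired electrons: 4.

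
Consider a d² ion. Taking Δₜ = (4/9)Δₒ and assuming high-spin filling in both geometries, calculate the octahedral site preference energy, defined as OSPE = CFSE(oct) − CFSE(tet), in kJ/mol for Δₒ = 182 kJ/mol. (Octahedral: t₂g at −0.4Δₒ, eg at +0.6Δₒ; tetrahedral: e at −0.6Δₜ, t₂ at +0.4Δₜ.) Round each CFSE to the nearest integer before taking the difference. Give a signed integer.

-49

In an octahedral site d² (HS) is t2g^2 e_g^0, giving CFSE(oct) = -0.8Δₒ = -146 kJ/mol.
Tetrahedral e^2 t2^0 gives -1.2Δₜ = -1.2 × (4/9) × 182 = -97 kJ/mol.
OSPE = CFSE(oct) − CFSE(tet) = -146 − (-97) = -49 kJ/mol.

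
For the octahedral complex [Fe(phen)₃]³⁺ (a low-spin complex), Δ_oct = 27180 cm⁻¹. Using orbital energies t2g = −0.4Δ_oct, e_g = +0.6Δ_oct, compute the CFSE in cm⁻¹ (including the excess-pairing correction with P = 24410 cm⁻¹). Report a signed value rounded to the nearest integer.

-5540

phen is neutral, so the +3 overall charge sits on Fe: oxidation state +3.
Group 8 minus oxidation state +3 gives a d⁵ configuration for Fe³⁺.
Configuration: t2g^5 e_g^0.
CFSE(orbital) = 5×(-0.4Δ_oct) + 0×(0.6Δ_oct) = -2.0Δ_oct; with Δ_oct = 27180 cm⁻¹ that is -54360 cm⁻¹.
High-spin d⁵ would be t2g^3 e_g^2 with 0 pairs; low-spin has 2, so 2 excess pairs cost +2P = +48820 cm⁻¹.
Combining: -54360 + 48820 = -5540 cm⁻¹.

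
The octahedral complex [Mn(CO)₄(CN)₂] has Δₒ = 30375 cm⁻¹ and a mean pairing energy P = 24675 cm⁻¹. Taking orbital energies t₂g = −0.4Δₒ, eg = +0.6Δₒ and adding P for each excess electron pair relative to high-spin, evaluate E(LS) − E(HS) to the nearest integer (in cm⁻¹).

Ligand charges: 4×(+0) from CO and 2×(-1) from CN⁻ sum to -2; with overall charge +0, Mn is +2.
Mn sits in group 7; removing 2 electrons leaves Mn²⁺ with 7 − 2 = 5 d electrons.
High-spin d⁵ fills as t₂g³ eg² with CFSE 3(−0.4) + 2(+0.6) = 0.0Δₒ = 0 cm⁻¹.
For low-spin the configuration is t₂g⁵ eg⁰: orbital energy -2.0 × 30375 = -60750 cm⁻¹, and 2 additional pairs relative to high-spin add 49350 cm⁻¹, giving -11400 cm⁻¹.
E(LS) − E(HS) = -11400 − (0) = -11400 cm⁻¹.

-11400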